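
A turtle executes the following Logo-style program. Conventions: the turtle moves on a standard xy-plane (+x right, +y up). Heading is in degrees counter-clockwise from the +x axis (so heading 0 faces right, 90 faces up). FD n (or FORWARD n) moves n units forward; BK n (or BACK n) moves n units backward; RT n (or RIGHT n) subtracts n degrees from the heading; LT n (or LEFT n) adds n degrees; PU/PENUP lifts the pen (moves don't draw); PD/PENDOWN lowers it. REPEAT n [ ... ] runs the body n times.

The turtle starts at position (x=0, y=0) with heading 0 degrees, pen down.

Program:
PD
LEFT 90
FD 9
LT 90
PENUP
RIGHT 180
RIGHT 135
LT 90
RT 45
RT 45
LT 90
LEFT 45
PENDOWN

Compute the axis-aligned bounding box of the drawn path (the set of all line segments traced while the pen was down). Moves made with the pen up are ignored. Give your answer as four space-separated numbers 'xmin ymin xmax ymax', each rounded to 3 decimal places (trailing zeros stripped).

Executing turtle program step by step:
Start: pos=(0,0), heading=0, pen down
PD: pen down
LT 90: heading 0 -> 90
FD 9: (0,0) -> (0,9) [heading=90, draw]
LT 90: heading 90 -> 180
PU: pen up
RT 180: heading 180 -> 0
RT 135: heading 0 -> 225
LT 90: heading 225 -> 315
RT 45: heading 315 -> 270
RT 45: heading 270 -> 225
LT 90: heading 225 -> 315
LT 45: heading 315 -> 0
PD: pen down
Final: pos=(0,9), heading=0, 1 segment(s) drawn

Segment endpoints: x in {0, 0}, y in {0, 9}
xmin=0, ymin=0, xmax=0, ymax=9

Answer: 0 0 0 9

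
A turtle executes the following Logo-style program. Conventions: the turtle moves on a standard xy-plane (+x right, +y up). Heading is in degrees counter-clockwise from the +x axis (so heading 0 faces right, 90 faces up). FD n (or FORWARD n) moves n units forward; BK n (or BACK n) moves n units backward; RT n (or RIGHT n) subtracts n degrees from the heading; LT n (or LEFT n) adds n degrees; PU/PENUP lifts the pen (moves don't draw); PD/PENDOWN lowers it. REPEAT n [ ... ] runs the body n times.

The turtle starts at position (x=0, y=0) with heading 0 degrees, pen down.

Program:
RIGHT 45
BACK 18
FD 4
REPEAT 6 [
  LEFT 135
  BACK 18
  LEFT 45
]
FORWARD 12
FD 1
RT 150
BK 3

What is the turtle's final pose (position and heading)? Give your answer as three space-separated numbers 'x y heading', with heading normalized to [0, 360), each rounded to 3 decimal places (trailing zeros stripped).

Executing turtle program step by step:
Start: pos=(0,0), heading=0, pen down
RT 45: heading 0 -> 315
BK 18: (0,0) -> (-12.728,12.728) [heading=315, draw]
FD 4: (-12.728,12.728) -> (-9.899,9.899) [heading=315, draw]
REPEAT 6 [
  -- iteration 1/6 --
  LT 135: heading 315 -> 90
  BK 18: (-9.899,9.899) -> (-9.899,-8.101) [heading=90, draw]
  LT 45: heading 90 -> 135
  -- iteration 2/6 --
  LT 135: heading 135 -> 270
  BK 18: (-9.899,-8.101) -> (-9.899,9.899) [heading=270, draw]
  LT 45: heading 270 -> 315
  -- iteration 3/6 --
  LT 135: heading 315 -> 90
  BK 18: (-9.899,9.899) -> (-9.899,-8.101) [heading=90, draw]
  LT 45: heading 90 -> 135
  -- iteration 4/6 --
  LT 135: heading 135 -> 270
  BK 18: (-9.899,-8.101) -> (-9.899,9.899) [heading=270, draw]
  LT 45: heading 270 -> 315
  -- iteration 5/6 --
  LT 135: heading 315 -> 90
  BK 18: (-9.899,9.899) -> (-9.899,-8.101) [heading=90, draw]
  LT 45: heading 90 -> 135
  -- iteration 6/6 --
  LT 135: heading 135 -> 270
  BK 18: (-9.899,-8.101) -> (-9.899,9.899) [heading=270, draw]
  LT 45: heading 270 -> 315
]
FD 12: (-9.899,9.899) -> (-1.414,1.414) [heading=315, draw]
FD 1: (-1.414,1.414) -> (-0.707,0.707) [heading=315, draw]
RT 150: heading 315 -> 165
BK 3: (-0.707,0.707) -> (2.191,-0.069) [heading=165, draw]
Final: pos=(2.191,-0.069), heading=165, 11 segment(s) drawn

Answer: 2.191 -0.069 165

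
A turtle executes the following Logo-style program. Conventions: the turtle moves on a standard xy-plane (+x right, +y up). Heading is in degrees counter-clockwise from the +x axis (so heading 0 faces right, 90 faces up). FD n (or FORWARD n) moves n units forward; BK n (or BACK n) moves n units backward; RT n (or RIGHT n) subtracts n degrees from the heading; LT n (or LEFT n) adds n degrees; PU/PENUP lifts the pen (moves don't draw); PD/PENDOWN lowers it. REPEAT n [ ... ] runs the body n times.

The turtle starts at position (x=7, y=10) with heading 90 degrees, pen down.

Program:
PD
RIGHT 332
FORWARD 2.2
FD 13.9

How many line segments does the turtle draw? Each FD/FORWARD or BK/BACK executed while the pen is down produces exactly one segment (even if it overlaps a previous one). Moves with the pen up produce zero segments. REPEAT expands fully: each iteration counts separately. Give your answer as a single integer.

Answer: 2

Derivation:
Executing turtle program step by step:
Start: pos=(7,10), heading=90, pen down
PD: pen down
RT 332: heading 90 -> 118
FD 2.2: (7,10) -> (5.967,11.942) [heading=118, draw]
FD 13.9: (5.967,11.942) -> (-0.558,24.215) [heading=118, draw]
Final: pos=(-0.558,24.215), heading=118, 2 segment(s) drawn
Segments drawn: 2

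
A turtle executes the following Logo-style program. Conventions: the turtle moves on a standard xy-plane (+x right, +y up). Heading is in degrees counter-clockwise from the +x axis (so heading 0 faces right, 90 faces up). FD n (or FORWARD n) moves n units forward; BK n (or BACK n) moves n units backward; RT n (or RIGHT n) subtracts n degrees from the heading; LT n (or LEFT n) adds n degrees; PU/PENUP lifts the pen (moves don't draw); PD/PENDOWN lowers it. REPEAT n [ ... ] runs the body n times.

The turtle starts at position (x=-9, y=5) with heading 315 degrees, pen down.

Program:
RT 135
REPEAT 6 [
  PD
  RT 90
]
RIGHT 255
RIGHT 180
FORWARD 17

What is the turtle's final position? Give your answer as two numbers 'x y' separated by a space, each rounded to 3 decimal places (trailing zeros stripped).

Executing turtle program step by step:
Start: pos=(-9,5), heading=315, pen down
RT 135: heading 315 -> 180
REPEAT 6 [
  -- iteration 1/6 --
  PD: pen down
  RT 90: heading 180 -> 90
  -- iteration 2/6 --
  PD: pen down
  RT 90: heading 90 -> 0
  -- iteration 3/6 --
  PD: pen down
  RT 90: heading 0 -> 270
  -- iteration 4/6 --
  PD: pen down
  RT 90: heading 270 -> 180
  -- iteration 5/6 --
  PD: pen down
  RT 90: heading 180 -> 90
  -- iteration 6/6 --
  PD: pen down
  RT 90: heading 90 -> 0
]
RT 255: heading 0 -> 105
RT 180: heading 105 -> 285
FD 17: (-9,5) -> (-4.6,-11.421) [heading=285, draw]
Final: pos=(-4.6,-11.421), heading=285, 1 segment(s) drawn

Answer: -4.6 -11.421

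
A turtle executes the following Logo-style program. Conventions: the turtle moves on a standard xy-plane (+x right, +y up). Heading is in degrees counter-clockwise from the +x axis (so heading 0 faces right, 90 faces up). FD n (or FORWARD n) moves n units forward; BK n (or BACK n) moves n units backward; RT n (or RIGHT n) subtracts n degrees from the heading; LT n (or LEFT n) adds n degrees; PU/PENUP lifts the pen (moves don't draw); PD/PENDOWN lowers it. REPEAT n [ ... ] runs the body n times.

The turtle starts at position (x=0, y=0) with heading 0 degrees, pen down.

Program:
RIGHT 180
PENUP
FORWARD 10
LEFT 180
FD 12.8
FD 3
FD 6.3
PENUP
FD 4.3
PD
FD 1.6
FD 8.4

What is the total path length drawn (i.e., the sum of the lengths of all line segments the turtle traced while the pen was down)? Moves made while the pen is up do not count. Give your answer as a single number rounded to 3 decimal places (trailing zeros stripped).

Answer: 10

Derivation:
Executing turtle program step by step:
Start: pos=(0,0), heading=0, pen down
RT 180: heading 0 -> 180
PU: pen up
FD 10: (0,0) -> (-10,0) [heading=180, move]
LT 180: heading 180 -> 0
FD 12.8: (-10,0) -> (2.8,0) [heading=0, move]
FD 3: (2.8,0) -> (5.8,0) [heading=0, move]
FD 6.3: (5.8,0) -> (12.1,0) [heading=0, move]
PU: pen up
FD 4.3: (12.1,0) -> (16.4,0) [heading=0, move]
PD: pen down
FD 1.6: (16.4,0) -> (18,0) [heading=0, draw]
FD 8.4: (18,0) -> (26.4,0) [heading=0, draw]
Final: pos=(26.4,0), heading=0, 2 segment(s) drawn

Segment lengths:
  seg 1: (16.4,0) -> (18,0), length = 1.6
  seg 2: (18,0) -> (26.4,0), length = 8.4
Total = 10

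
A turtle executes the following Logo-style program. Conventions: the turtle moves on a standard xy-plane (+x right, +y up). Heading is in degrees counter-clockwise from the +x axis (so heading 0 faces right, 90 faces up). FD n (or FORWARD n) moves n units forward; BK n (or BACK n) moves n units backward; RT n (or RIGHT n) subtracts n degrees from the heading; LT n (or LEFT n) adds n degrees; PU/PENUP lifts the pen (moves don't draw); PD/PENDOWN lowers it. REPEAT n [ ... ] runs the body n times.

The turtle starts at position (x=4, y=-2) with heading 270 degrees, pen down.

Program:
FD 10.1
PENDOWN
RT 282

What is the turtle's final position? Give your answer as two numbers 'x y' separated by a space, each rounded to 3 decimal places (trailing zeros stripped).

Answer: 4 -12.1

Derivation:
Executing turtle program step by step:
Start: pos=(4,-2), heading=270, pen down
FD 10.1: (4,-2) -> (4,-12.1) [heading=270, draw]
PD: pen down
RT 282: heading 270 -> 348
Final: pos=(4,-12.1), heading=348, 1 segment(s) drawn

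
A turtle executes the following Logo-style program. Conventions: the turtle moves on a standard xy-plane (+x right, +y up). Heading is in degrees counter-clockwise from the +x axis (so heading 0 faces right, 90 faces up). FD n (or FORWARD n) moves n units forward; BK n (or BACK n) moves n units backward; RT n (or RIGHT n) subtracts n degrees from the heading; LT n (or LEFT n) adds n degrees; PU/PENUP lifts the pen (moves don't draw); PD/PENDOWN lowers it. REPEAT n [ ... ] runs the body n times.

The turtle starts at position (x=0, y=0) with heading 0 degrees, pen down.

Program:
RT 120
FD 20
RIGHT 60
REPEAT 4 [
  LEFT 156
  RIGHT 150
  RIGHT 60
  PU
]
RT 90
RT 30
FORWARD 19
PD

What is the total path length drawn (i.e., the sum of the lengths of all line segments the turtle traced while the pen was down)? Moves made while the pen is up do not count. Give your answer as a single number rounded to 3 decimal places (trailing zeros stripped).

Executing turtle program step by step:
Start: pos=(0,0), heading=0, pen down
RT 120: heading 0 -> 240
FD 20: (0,0) -> (-10,-17.321) [heading=240, draw]
RT 60: heading 240 -> 180
REPEAT 4 [
  -- iteration 1/4 --
  LT 156: heading 180 -> 336
  RT 150: heading 336 -> 186
  RT 60: heading 186 -> 126
  PU: pen up
  -- iteration 2/4 --
  LT 156: heading 126 -> 282
  RT 150: heading 282 -> 132
  RT 60: heading 132 -> 72
  PU: pen up
  -- iteration 3/4 --
  LT 156: heading 72 -> 228
  RT 150: heading 228 -> 78
  RT 60: heading 78 -> 18
  PU: pen up
  -- iteration 4/4 --
  LT 156: heading 18 -> 174
  RT 150: heading 174 -> 24
  RT 60: heading 24 -> 324
  PU: pen up
]
RT 90: heading 324 -> 234
RT 30: heading 234 -> 204
FD 19: (-10,-17.321) -> (-27.357,-25.049) [heading=204, move]
PD: pen down
Final: pos=(-27.357,-25.049), heading=204, 1 segment(s) drawn

Segment lengths:
  seg 1: (0,0) -> (-10,-17.321), length = 20
Total = 20

Answer: 20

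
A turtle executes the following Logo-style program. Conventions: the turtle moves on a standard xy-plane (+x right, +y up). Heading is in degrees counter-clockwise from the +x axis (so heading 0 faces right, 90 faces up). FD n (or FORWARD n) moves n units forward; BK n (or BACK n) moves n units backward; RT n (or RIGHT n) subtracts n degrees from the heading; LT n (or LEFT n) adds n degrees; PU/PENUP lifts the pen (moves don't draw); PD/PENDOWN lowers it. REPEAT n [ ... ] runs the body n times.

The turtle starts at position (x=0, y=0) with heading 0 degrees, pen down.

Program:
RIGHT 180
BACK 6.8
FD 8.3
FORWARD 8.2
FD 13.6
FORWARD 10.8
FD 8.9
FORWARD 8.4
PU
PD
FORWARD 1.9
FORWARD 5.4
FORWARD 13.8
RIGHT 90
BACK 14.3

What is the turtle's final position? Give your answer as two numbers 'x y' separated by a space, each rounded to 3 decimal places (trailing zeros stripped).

Answer: -72.5 -14.3

Derivation:
Executing turtle program step by step:
Start: pos=(0,0), heading=0, pen down
RT 180: heading 0 -> 180
BK 6.8: (0,0) -> (6.8,0) [heading=180, draw]
FD 8.3: (6.8,0) -> (-1.5,0) [heading=180, draw]
FD 8.2: (-1.5,0) -> (-9.7,0) [heading=180, draw]
FD 13.6: (-9.7,0) -> (-23.3,0) [heading=180, draw]
FD 10.8: (-23.3,0) -> (-34.1,0) [heading=180, draw]
FD 8.9: (-34.1,0) -> (-43,0) [heading=180, draw]
FD 8.4: (-43,0) -> (-51.4,0) [heading=180, draw]
PU: pen up
PD: pen down
FD 1.9: (-51.4,0) -> (-53.3,0) [heading=180, draw]
FD 5.4: (-53.3,0) -> (-58.7,0) [heading=180, draw]
FD 13.8: (-58.7,0) -> (-72.5,0) [heading=180, draw]
RT 90: heading 180 -> 90
BK 14.3: (-72.5,0) -> (-72.5,-14.3) [heading=90, draw]
Final: pos=(-72.5,-14.3), heading=90, 11 segment(s) drawn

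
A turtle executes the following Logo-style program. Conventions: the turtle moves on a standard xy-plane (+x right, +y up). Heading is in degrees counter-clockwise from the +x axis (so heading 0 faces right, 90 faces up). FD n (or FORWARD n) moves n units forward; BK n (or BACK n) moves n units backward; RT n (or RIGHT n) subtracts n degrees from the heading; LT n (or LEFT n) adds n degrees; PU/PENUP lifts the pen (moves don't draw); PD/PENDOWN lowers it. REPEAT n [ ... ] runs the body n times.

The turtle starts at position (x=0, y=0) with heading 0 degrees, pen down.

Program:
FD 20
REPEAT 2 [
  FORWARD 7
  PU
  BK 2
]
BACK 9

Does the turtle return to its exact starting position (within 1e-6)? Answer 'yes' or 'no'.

Executing turtle program step by step:
Start: pos=(0,0), heading=0, pen down
FD 20: (0,0) -> (20,0) [heading=0, draw]
REPEAT 2 [
  -- iteration 1/2 --
  FD 7: (20,0) -> (27,0) [heading=0, draw]
  PU: pen up
  BK 2: (27,0) -> (25,0) [heading=0, move]
  -- iteration 2/2 --
  FD 7: (25,0) -> (32,0) [heading=0, move]
  PU: pen up
  BK 2: (32,0) -> (30,0) [heading=0, move]
]
BK 9: (30,0) -> (21,0) [heading=0, move]
Final: pos=(21,0), heading=0, 2 segment(s) drawn

Start position: (0, 0)
Final position: (21, 0)
Distance = 21; >= 1e-6 -> NOT closed

Answer: no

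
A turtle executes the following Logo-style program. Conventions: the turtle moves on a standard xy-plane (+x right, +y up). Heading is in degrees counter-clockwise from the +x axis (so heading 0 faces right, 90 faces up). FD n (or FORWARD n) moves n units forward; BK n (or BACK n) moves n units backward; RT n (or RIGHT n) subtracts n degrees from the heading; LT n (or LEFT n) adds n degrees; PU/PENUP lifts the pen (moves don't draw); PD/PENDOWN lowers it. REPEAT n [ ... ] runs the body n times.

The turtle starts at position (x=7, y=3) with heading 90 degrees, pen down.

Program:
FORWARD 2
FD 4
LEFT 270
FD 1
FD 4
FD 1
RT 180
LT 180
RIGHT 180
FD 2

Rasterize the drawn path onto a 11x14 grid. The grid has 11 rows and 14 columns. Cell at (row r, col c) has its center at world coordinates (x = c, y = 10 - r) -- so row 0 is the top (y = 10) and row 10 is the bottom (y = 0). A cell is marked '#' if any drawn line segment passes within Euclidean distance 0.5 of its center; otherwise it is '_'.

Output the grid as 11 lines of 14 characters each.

Segment 0: (7,3) -> (7,5)
Segment 1: (7,5) -> (7,9)
Segment 2: (7,9) -> (8,9)
Segment 3: (8,9) -> (12,9)
Segment 4: (12,9) -> (13,9)
Segment 5: (13,9) -> (11,9)

Answer: ______________
_______#######
_______#______
_______#______
_______#______
_______#______
_______#______
_______#______
______________
______________
______________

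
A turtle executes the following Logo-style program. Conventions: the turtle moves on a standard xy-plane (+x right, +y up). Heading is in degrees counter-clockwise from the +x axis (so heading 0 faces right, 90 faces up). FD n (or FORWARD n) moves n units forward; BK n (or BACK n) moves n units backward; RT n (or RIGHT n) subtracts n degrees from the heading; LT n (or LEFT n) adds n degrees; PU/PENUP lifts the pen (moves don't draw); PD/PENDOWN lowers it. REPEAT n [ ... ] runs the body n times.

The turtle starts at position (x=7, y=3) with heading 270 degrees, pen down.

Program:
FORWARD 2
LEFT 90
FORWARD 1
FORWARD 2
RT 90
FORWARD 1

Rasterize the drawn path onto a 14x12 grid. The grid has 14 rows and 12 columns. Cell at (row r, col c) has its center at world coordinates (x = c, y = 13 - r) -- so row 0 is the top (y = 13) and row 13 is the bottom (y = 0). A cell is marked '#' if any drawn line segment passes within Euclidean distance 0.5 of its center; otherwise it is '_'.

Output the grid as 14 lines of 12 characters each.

Answer: ____________
____________
____________
____________
____________
____________
____________
____________
____________
____________
_______#____
_______#____
_______####_
__________#_

Derivation:
Segment 0: (7,3) -> (7,1)
Segment 1: (7,1) -> (8,1)
Segment 2: (8,1) -> (10,1)
Segment 3: (10,1) -> (10,-0)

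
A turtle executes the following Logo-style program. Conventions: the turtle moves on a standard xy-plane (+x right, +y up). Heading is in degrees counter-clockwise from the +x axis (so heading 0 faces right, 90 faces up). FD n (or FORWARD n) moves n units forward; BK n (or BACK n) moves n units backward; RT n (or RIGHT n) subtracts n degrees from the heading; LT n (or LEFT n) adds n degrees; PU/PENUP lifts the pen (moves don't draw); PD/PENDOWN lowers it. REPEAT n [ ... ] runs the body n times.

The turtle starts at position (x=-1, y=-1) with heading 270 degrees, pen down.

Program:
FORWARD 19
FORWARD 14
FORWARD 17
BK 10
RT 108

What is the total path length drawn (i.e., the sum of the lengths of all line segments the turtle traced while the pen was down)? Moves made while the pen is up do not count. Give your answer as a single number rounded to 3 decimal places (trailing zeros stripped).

Answer: 60

Derivation:
Executing turtle program step by step:
Start: pos=(-1,-1), heading=270, pen down
FD 19: (-1,-1) -> (-1,-20) [heading=270, draw]
FD 14: (-1,-20) -> (-1,-34) [heading=270, draw]
FD 17: (-1,-34) -> (-1,-51) [heading=270, draw]
BK 10: (-1,-51) -> (-1,-41) [heading=270, draw]
RT 108: heading 270 -> 162
Final: pos=(-1,-41), heading=162, 4 segment(s) drawn

Segment lengths:
  seg 1: (-1,-1) -> (-1,-20), length = 19
  seg 2: (-1,-20) -> (-1,-34), length = 14
  seg 3: (-1,-34) -> (-1,-51), length = 17
  seg 4: (-1,-51) -> (-1,-41), length = 10
Total = 60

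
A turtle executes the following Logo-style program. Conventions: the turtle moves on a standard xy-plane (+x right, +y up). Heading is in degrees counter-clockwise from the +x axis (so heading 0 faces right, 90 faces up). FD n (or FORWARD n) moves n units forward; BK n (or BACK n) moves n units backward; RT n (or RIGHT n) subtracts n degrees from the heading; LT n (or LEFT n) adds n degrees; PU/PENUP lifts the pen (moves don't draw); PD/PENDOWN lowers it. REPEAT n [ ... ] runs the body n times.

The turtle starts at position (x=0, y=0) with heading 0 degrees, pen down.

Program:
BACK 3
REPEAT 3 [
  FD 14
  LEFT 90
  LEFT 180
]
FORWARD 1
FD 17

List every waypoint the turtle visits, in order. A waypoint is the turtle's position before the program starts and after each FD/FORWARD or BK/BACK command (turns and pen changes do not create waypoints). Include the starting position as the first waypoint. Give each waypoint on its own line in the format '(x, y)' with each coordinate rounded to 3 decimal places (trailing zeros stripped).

Executing turtle program step by step:
Start: pos=(0,0), heading=0, pen down
BK 3: (0,0) -> (-3,0) [heading=0, draw]
REPEAT 3 [
  -- iteration 1/3 --
  FD 14: (-3,0) -> (11,0) [heading=0, draw]
  LT 90: heading 0 -> 90
  LT 180: heading 90 -> 270
  -- iteration 2/3 --
  FD 14: (11,0) -> (11,-14) [heading=270, draw]
  LT 90: heading 270 -> 0
  LT 180: heading 0 -> 180
  -- iteration 3/3 --
  FD 14: (11,-14) -> (-3,-14) [heading=180, draw]
  LT 90: heading 180 -> 270
  LT 180: heading 270 -> 90
]
FD 1: (-3,-14) -> (-3,-13) [heading=90, draw]
FD 17: (-3,-13) -> (-3,4) [heading=90, draw]
Final: pos=(-3,4), heading=90, 6 segment(s) drawn
Waypoints (7 total):
(0, 0)
(-3, 0)
(11, 0)
(11, -14)
(-3, -14)
(-3, -13)
(-3, 4)

Answer: (0, 0)
(-3, 0)
(11, 0)
(11, -14)
(-3, -14)
(-3, -13)
(-3, 4)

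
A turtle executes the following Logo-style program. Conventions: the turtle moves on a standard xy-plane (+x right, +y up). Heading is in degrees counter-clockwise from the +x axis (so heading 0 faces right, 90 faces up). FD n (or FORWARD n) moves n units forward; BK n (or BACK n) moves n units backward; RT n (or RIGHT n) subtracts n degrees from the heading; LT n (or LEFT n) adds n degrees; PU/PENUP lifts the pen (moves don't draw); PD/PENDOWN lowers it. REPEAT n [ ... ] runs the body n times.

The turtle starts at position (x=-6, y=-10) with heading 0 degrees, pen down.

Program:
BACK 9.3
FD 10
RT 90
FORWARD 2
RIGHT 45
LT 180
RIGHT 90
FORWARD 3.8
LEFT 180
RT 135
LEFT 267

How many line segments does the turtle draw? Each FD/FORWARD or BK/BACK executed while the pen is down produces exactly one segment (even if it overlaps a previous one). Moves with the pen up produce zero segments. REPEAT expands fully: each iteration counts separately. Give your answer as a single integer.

Executing turtle program step by step:
Start: pos=(-6,-10), heading=0, pen down
BK 9.3: (-6,-10) -> (-15.3,-10) [heading=0, draw]
FD 10: (-15.3,-10) -> (-5.3,-10) [heading=0, draw]
RT 90: heading 0 -> 270
FD 2: (-5.3,-10) -> (-5.3,-12) [heading=270, draw]
RT 45: heading 270 -> 225
LT 180: heading 225 -> 45
RT 90: heading 45 -> 315
FD 3.8: (-5.3,-12) -> (-2.613,-14.687) [heading=315, draw]
LT 180: heading 315 -> 135
RT 135: heading 135 -> 0
LT 267: heading 0 -> 267
Final: pos=(-2.613,-14.687), heading=267, 4 segment(s) drawn
Segments drawn: 4

Answer: 4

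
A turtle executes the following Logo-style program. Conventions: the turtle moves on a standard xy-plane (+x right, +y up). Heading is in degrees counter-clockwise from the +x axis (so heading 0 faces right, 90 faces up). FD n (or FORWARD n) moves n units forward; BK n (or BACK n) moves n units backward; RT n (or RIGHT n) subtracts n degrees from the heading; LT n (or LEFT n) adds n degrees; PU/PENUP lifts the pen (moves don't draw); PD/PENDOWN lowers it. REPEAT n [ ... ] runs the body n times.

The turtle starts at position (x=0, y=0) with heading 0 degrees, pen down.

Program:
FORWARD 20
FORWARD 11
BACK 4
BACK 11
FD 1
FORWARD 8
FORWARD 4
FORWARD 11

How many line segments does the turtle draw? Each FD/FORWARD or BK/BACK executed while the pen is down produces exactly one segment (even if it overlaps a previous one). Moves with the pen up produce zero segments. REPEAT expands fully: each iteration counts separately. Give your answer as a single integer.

Executing turtle program step by step:
Start: pos=(0,0), heading=0, pen down
FD 20: (0,0) -> (20,0) [heading=0, draw]
FD 11: (20,0) -> (31,0) [heading=0, draw]
BK 4: (31,0) -> (27,0) [heading=0, draw]
BK 11: (27,0) -> (16,0) [heading=0, draw]
FD 1: (16,0) -> (17,0) [heading=0, draw]
FD 8: (17,0) -> (25,0) [heading=0, draw]
FD 4: (25,0) -> (29,0) [heading=0, draw]
FD 11: (29,0) -> (40,0) [heading=0, draw]
Final: pos=(40,0), heading=0, 8 segment(s) drawn
Segments drawn: 8

Answer: 8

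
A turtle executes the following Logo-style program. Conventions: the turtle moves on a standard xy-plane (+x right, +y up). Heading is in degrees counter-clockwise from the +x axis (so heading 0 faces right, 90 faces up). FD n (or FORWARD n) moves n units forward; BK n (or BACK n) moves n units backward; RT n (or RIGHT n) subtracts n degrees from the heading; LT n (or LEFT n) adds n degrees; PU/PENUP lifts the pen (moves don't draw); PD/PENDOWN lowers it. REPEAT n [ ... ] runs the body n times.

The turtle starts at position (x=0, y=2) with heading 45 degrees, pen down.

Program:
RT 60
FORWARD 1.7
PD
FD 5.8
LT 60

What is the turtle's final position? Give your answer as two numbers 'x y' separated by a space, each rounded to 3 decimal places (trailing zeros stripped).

Answer: 7.244 0.059

Derivation:
Executing turtle program step by step:
Start: pos=(0,2), heading=45, pen down
RT 60: heading 45 -> 345
FD 1.7: (0,2) -> (1.642,1.56) [heading=345, draw]
PD: pen down
FD 5.8: (1.642,1.56) -> (7.244,0.059) [heading=345, draw]
LT 60: heading 345 -> 45
Final: pos=(7.244,0.059), heading=45, 2 segment(s) drawn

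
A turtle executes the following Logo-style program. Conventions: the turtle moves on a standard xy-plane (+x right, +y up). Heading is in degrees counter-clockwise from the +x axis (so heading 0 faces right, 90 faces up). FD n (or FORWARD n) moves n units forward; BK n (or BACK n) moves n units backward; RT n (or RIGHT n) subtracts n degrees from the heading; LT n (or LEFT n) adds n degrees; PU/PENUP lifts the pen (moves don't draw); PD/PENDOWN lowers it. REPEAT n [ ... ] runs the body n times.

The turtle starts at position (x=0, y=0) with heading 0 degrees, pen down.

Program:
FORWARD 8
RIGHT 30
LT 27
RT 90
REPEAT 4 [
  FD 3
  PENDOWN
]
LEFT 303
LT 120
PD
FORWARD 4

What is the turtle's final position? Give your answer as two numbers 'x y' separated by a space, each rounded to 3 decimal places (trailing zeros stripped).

Executing turtle program step by step:
Start: pos=(0,0), heading=0, pen down
FD 8: (0,0) -> (8,0) [heading=0, draw]
RT 30: heading 0 -> 330
LT 27: heading 330 -> 357
RT 90: heading 357 -> 267
REPEAT 4 [
  -- iteration 1/4 --
  FD 3: (8,0) -> (7.843,-2.996) [heading=267, draw]
  PD: pen down
  -- iteration 2/4 --
  FD 3: (7.843,-2.996) -> (7.686,-5.992) [heading=267, draw]
  PD: pen down
  -- iteration 3/4 --
  FD 3: (7.686,-5.992) -> (7.529,-8.988) [heading=267, draw]
  PD: pen down
  -- iteration 4/4 --
  FD 3: (7.529,-8.988) -> (7.372,-11.984) [heading=267, draw]
  PD: pen down
]
LT 303: heading 267 -> 210
LT 120: heading 210 -> 330
PD: pen down
FD 4: (7.372,-11.984) -> (10.836,-13.984) [heading=330, draw]
Final: pos=(10.836,-13.984), heading=330, 6 segment(s) drawn

Answer: 10.836 -13.984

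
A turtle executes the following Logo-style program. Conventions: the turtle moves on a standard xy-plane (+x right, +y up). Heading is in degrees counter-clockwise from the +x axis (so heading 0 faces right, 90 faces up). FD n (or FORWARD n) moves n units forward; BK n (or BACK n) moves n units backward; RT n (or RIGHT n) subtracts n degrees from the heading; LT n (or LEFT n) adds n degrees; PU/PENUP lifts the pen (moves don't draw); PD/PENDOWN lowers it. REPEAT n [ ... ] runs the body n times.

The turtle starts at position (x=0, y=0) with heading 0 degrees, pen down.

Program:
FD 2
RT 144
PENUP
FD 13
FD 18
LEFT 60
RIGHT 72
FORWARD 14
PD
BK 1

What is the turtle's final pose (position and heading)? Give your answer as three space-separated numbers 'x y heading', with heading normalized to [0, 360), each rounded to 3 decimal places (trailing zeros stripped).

Executing turtle program step by step:
Start: pos=(0,0), heading=0, pen down
FD 2: (0,0) -> (2,0) [heading=0, draw]
RT 144: heading 0 -> 216
PU: pen up
FD 13: (2,0) -> (-8.517,-7.641) [heading=216, move]
FD 18: (-8.517,-7.641) -> (-23.08,-18.221) [heading=216, move]
LT 60: heading 216 -> 276
RT 72: heading 276 -> 204
FD 14: (-23.08,-18.221) -> (-35.869,-23.916) [heading=204, move]
PD: pen down
BK 1: (-35.869,-23.916) -> (-34.956,-23.509) [heading=204, draw]
Final: pos=(-34.956,-23.509), heading=204, 2 segment(s) drawn

Answer: -34.956 -23.509 204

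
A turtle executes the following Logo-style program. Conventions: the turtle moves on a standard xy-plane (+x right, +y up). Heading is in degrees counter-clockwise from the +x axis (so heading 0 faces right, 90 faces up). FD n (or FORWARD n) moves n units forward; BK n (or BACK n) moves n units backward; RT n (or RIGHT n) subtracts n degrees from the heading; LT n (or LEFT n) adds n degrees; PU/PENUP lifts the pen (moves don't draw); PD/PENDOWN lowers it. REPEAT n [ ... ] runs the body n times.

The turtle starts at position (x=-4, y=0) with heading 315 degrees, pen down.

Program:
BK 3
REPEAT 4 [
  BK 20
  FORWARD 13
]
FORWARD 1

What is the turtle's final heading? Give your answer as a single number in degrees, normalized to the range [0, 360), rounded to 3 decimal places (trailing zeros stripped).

Executing turtle program step by step:
Start: pos=(-4,0), heading=315, pen down
BK 3: (-4,0) -> (-6.121,2.121) [heading=315, draw]
REPEAT 4 [
  -- iteration 1/4 --
  BK 20: (-6.121,2.121) -> (-20.263,16.263) [heading=315, draw]
  FD 13: (-20.263,16.263) -> (-11.071,7.071) [heading=315, draw]
  -- iteration 2/4 --
  BK 20: (-11.071,7.071) -> (-25.213,21.213) [heading=315, draw]
  FD 13: (-25.213,21.213) -> (-16.021,12.021) [heading=315, draw]
  -- iteration 3/4 --
  BK 20: (-16.021,12.021) -> (-30.163,26.163) [heading=315, draw]
  FD 13: (-30.163,26.163) -> (-20.971,16.971) [heading=315, draw]
  -- iteration 4/4 --
  BK 20: (-20.971,16.971) -> (-35.113,31.113) [heading=315, draw]
  FD 13: (-35.113,31.113) -> (-25.92,21.92) [heading=315, draw]
]
FD 1: (-25.92,21.92) -> (-25.213,21.213) [heading=315, draw]
Final: pos=(-25.213,21.213), heading=315, 10 segment(s) drawn

Answer: 315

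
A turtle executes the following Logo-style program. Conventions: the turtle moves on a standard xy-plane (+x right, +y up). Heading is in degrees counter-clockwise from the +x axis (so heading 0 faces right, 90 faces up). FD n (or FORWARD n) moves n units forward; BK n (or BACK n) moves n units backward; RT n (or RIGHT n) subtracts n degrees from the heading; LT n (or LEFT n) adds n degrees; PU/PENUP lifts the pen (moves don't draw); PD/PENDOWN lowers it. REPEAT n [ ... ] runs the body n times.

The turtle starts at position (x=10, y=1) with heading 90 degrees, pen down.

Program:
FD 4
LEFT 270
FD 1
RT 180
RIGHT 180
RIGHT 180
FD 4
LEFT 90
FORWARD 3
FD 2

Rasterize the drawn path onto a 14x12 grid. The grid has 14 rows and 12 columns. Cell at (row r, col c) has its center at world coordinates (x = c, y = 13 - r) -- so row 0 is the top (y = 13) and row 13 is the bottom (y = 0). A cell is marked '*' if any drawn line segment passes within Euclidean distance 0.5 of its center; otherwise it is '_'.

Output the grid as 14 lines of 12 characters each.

Answer: ____________
____________
____________
____________
____________
____________
____________
____________
_______*****
_______*__*_
_______*__*_
_______*__*_
_______*__*_
_______*____

Derivation:
Segment 0: (10,1) -> (10,5)
Segment 1: (10,5) -> (11,5)
Segment 2: (11,5) -> (7,5)
Segment 3: (7,5) -> (7,2)
Segment 4: (7,2) -> (7,-0)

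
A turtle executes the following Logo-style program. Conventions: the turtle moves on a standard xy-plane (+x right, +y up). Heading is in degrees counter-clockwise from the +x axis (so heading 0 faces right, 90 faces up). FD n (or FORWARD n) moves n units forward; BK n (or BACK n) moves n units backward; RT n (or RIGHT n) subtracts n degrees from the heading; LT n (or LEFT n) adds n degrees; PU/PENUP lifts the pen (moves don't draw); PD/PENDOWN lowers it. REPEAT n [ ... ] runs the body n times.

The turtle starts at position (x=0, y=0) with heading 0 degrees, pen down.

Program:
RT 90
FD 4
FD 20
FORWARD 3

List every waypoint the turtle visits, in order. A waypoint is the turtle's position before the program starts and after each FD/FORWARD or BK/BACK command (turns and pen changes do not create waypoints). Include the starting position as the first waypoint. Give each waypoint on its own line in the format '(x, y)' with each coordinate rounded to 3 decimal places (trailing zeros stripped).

Executing turtle program step by step:
Start: pos=(0,0), heading=0, pen down
RT 90: heading 0 -> 270
FD 4: (0,0) -> (0,-4) [heading=270, draw]
FD 20: (0,-4) -> (0,-24) [heading=270, draw]
FD 3: (0,-24) -> (0,-27) [heading=270, draw]
Final: pos=(0,-27), heading=270, 3 segment(s) drawn
Waypoints (4 total):
(0, 0)
(0, -4)
(0, -24)
(0, -27)

Answer: (0, 0)
(0, -4)
(0, -24)
(0, -27)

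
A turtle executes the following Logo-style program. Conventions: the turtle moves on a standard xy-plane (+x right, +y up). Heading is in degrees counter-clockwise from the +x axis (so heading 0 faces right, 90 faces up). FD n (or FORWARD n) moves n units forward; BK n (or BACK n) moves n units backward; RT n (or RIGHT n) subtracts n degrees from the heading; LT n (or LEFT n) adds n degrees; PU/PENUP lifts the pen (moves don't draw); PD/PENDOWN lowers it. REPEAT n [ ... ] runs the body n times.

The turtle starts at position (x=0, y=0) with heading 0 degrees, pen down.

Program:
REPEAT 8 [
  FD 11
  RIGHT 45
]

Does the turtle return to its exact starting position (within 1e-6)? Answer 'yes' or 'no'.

Answer: yes

Derivation:
Executing turtle program step by step:
Start: pos=(0,0), heading=0, pen down
REPEAT 8 [
  -- iteration 1/8 --
  FD 11: (0,0) -> (11,0) [heading=0, draw]
  RT 45: heading 0 -> 315
  -- iteration 2/8 --
  FD 11: (11,0) -> (18.778,-7.778) [heading=315, draw]
  RT 45: heading 315 -> 270
  -- iteration 3/8 --
  FD 11: (18.778,-7.778) -> (18.778,-18.778) [heading=270, draw]
  RT 45: heading 270 -> 225
  -- iteration 4/8 --
  FD 11: (18.778,-18.778) -> (11,-26.556) [heading=225, draw]
  RT 45: heading 225 -> 180
  -- iteration 5/8 --
  FD 11: (11,-26.556) -> (0,-26.556) [heading=180, draw]
  RT 45: heading 180 -> 135
  -- iteration 6/8 --
  FD 11: (0,-26.556) -> (-7.778,-18.778) [heading=135, draw]
  RT 45: heading 135 -> 90
  -- iteration 7/8 --
  FD 11: (-7.778,-18.778) -> (-7.778,-7.778) [heading=90, draw]
  RT 45: heading 90 -> 45
  -- iteration 8/8 --
  FD 11: (-7.778,-7.778) -> (0,0) [heading=45, draw]
  RT 45: heading 45 -> 0
]
Final: pos=(0,0), heading=0, 8 segment(s) drawn

Start position: (0, 0)
Final position: (0, 0)
Distance = 0; < 1e-6 -> CLOSED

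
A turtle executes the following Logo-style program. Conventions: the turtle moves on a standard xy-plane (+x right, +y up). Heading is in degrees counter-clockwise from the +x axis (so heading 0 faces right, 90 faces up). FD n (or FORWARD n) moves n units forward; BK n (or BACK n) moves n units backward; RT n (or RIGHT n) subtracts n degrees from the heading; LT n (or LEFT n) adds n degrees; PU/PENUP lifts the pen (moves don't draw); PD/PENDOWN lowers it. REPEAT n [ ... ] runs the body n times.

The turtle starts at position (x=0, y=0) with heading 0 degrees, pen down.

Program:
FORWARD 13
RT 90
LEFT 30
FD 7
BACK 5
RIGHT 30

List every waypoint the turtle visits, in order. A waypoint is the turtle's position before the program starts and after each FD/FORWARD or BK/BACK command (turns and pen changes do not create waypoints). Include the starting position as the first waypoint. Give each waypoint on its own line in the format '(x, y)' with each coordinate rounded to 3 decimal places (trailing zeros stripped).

Answer: (0, 0)
(13, 0)
(16.5, -6.062)
(14, -1.732)

Derivation:
Executing turtle program step by step:
Start: pos=(0,0), heading=0, pen down
FD 13: (0,0) -> (13,0) [heading=0, draw]
RT 90: heading 0 -> 270
LT 30: heading 270 -> 300
FD 7: (13,0) -> (16.5,-6.062) [heading=300, draw]
BK 5: (16.5,-6.062) -> (14,-1.732) [heading=300, draw]
RT 30: heading 300 -> 270
Final: pos=(14,-1.732), heading=270, 3 segment(s) drawn
Waypoints (4 total):
(0, 0)
(13, 0)
(16.5, -6.062)
(14, -1.732)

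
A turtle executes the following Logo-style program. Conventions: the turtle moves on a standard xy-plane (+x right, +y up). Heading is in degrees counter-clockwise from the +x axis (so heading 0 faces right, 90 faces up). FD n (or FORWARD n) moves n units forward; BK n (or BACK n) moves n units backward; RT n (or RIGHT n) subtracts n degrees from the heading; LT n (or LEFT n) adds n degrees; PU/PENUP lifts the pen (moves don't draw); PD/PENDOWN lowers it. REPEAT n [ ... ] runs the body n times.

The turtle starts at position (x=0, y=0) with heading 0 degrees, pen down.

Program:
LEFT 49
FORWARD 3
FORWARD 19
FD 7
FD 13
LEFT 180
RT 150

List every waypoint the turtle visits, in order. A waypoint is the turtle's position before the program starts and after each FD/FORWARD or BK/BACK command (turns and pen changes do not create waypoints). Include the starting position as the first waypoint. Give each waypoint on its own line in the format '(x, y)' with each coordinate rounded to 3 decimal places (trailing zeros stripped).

Answer: (0, 0)
(1.968, 2.264)
(14.433, 16.604)
(19.026, 21.887)
(27.554, 31.698)

Derivation:
Executing turtle program step by step:
Start: pos=(0,0), heading=0, pen down
LT 49: heading 0 -> 49
FD 3: (0,0) -> (1.968,2.264) [heading=49, draw]
FD 19: (1.968,2.264) -> (14.433,16.604) [heading=49, draw]
FD 7: (14.433,16.604) -> (19.026,21.887) [heading=49, draw]
FD 13: (19.026,21.887) -> (27.554,31.698) [heading=49, draw]
LT 180: heading 49 -> 229
RT 150: heading 229 -> 79
Final: pos=(27.554,31.698), heading=79, 4 segment(s) drawn
Waypoints (5 total):
(0, 0)
(1.968, 2.264)
(14.433, 16.604)
(19.026, 21.887)
(27.554, 31.698)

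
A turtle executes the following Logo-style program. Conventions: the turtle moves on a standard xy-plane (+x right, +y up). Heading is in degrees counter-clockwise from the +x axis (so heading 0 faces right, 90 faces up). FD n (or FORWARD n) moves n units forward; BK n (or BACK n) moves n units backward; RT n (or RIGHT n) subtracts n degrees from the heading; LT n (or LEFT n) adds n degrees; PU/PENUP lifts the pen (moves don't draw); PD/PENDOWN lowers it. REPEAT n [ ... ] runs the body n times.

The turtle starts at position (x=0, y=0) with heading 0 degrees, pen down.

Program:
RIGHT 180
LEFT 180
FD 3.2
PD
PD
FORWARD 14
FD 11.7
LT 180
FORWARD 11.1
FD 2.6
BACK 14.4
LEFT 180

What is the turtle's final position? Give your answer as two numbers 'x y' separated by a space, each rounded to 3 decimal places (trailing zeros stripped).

Executing turtle program step by step:
Start: pos=(0,0), heading=0, pen down
RT 180: heading 0 -> 180
LT 180: heading 180 -> 0
FD 3.2: (0,0) -> (3.2,0) [heading=0, draw]
PD: pen down
PD: pen down
FD 14: (3.2,0) -> (17.2,0) [heading=0, draw]
FD 11.7: (17.2,0) -> (28.9,0) [heading=0, draw]
LT 180: heading 0 -> 180
FD 11.1: (28.9,0) -> (17.8,0) [heading=180, draw]
FD 2.6: (17.8,0) -> (15.2,0) [heading=180, draw]
BK 14.4: (15.2,0) -> (29.6,0) [heading=180, draw]
LT 180: heading 180 -> 0
Final: pos=(29.6,0), heading=0, 6 segment(s) drawn

Answer: 29.6 0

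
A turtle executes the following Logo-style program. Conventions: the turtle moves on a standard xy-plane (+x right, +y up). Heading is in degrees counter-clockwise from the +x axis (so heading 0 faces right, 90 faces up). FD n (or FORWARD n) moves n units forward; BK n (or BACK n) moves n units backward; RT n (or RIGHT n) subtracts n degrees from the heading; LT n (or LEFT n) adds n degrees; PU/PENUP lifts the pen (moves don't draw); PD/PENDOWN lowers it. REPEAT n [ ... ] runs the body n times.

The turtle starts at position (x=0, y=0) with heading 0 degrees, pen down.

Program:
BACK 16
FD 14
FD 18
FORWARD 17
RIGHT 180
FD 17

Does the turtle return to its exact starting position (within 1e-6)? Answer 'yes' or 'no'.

Executing turtle program step by step:
Start: pos=(0,0), heading=0, pen down
BK 16: (0,0) -> (-16,0) [heading=0, draw]
FD 14: (-16,0) -> (-2,0) [heading=0, draw]
FD 18: (-2,0) -> (16,0) [heading=0, draw]
FD 17: (16,0) -> (33,0) [heading=0, draw]
RT 180: heading 0 -> 180
FD 17: (33,0) -> (16,0) [heading=180, draw]
Final: pos=(16,0), heading=180, 5 segment(s) drawn

Start position: (0, 0)
Final position: (16, 0)
Distance = 16; >= 1e-6 -> NOT closed

Answer: no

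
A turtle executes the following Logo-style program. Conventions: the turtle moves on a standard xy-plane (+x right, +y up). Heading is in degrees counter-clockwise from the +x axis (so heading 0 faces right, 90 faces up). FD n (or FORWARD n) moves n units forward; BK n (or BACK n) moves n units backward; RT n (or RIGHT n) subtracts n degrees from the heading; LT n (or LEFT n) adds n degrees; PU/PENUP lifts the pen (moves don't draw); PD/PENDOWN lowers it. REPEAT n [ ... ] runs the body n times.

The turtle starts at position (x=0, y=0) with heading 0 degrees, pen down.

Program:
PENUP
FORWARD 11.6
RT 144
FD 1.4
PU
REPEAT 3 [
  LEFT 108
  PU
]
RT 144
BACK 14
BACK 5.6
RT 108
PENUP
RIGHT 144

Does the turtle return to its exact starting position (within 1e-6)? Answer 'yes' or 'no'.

Answer: no

Derivation:
Executing turtle program step by step:
Start: pos=(0,0), heading=0, pen down
PU: pen up
FD 11.6: (0,0) -> (11.6,0) [heading=0, move]
RT 144: heading 0 -> 216
FD 1.4: (11.6,0) -> (10.467,-0.823) [heading=216, move]
PU: pen up
REPEAT 3 [
  -- iteration 1/3 --
  LT 108: heading 216 -> 324
  PU: pen up
  -- iteration 2/3 --
  LT 108: heading 324 -> 72
  PU: pen up
  -- iteration 3/3 --
  LT 108: heading 72 -> 180
  PU: pen up
]
RT 144: heading 180 -> 36
BK 14: (10.467,-0.823) -> (-0.859,-9.052) [heading=36, move]
BK 5.6: (-0.859,-9.052) -> (-5.389,-12.343) [heading=36, move]
RT 108: heading 36 -> 288
PU: pen up
RT 144: heading 288 -> 144
Final: pos=(-5.389,-12.343), heading=144, 0 segment(s) drawn

Start position: (0, 0)
Final position: (-5.389, -12.343)
Distance = 13.469; >= 1e-6 -> NOT closed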